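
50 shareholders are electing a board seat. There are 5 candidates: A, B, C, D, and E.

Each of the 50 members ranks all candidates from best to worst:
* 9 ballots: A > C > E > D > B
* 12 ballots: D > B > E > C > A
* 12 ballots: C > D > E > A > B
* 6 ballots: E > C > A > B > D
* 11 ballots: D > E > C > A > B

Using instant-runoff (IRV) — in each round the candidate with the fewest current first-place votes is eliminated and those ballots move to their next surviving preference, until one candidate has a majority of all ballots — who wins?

C

Round 1: A 9, B 0, C 12, D 23, E 6. B eliminated.
Round 2: A 9, C 12, D 23, E 6. E eliminated.
Round 3: A 9, C 18, D 23. A eliminated.
Round 4: C 27, D 23. C has a majority (≥26).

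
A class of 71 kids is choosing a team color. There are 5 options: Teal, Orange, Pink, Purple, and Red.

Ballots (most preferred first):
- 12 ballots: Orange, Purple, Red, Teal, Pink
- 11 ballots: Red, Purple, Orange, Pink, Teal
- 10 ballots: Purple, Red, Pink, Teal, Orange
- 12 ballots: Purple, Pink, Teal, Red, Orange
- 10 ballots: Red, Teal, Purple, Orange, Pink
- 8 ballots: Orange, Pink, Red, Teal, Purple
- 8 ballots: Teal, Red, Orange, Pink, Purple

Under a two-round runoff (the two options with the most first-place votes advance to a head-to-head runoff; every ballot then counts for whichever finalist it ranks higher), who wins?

Round 1 first-place votes: Teal 8, Orange 20, Pink 0, Purple 22, Red 21. Purple and Red advance.
Runoff: Purple is ranked above Red on 34 ballots, Red above Purple on 37.

Red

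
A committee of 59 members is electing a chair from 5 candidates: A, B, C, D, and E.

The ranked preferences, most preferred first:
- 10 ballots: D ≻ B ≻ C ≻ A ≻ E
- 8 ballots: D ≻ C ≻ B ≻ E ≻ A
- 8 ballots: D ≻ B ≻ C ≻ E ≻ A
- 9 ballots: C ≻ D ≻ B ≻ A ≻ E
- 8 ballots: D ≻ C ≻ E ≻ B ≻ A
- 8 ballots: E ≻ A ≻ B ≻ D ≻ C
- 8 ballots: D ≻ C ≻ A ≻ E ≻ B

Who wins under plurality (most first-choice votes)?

First-place votes: A 0, B 0, C 9, D 42, E 8.

D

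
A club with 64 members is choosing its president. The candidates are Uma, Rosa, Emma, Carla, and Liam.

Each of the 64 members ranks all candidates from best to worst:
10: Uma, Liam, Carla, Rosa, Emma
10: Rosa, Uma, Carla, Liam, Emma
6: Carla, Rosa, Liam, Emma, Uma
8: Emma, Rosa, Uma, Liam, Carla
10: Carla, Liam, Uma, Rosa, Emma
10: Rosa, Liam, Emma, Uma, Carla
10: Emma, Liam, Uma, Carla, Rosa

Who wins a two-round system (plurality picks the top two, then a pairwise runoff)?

Rosa

Round 1 first-place votes: Uma 10, Rosa 20, Emma 18, Carla 16, Liam 0. Rosa and Emma advance.
Runoff: Rosa is ranked above Emma on 46 ballots, Emma above Rosa on 18.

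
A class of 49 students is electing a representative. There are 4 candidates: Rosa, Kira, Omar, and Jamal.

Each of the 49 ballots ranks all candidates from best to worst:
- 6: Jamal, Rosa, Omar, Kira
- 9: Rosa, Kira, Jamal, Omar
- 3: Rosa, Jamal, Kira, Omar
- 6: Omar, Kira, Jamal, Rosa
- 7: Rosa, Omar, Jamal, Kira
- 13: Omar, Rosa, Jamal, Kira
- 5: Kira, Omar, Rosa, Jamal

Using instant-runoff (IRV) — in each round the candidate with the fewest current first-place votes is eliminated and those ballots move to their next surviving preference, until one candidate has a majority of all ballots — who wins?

Rosa

Round 1: Rosa 19, Kira 5, Omar 19, Jamal 6. Kira eliminated.
Round 2: Rosa 19, Omar 24, Jamal 6. Jamal eliminated.
Round 3: Rosa 25, Omar 24. Rosa has a majority (≥25).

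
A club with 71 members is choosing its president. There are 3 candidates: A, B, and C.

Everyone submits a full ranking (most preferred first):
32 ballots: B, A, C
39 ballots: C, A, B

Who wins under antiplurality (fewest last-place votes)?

A

Last-place votes: A 0, B 39, C 32.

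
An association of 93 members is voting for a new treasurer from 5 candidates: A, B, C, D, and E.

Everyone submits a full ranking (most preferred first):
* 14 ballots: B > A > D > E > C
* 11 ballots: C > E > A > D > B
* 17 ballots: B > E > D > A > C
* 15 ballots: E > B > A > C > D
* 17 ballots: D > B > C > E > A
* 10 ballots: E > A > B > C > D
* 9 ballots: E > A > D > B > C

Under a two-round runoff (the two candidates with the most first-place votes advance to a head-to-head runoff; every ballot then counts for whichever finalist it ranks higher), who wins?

Round 1 first-place votes: A 0, B 31, C 11, D 17, E 34. E and B advance.
Runoff: E is ranked above B on 45 ballots, B above E on 48.

B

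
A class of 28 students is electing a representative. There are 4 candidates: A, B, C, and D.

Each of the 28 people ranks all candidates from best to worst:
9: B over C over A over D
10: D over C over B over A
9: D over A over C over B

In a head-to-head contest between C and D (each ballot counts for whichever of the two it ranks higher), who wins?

D

C is ranked above D on 9 ballots; D above C on 19.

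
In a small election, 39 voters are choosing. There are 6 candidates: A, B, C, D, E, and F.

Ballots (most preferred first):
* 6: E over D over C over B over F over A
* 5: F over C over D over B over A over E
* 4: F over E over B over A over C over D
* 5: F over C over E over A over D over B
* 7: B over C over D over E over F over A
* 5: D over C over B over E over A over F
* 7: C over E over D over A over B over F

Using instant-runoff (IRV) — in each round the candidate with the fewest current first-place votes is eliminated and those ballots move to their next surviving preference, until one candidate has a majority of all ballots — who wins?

C

Round 1: A 0, B 7, C 7, D 5, E 6, F 14. A eliminated.
Round 2: B 7, C 7, D 5, E 6, F 14. D eliminated.
Round 3: B 7, C 12, E 6, F 14. E eliminated.
Round 4: B 7, C 18, F 14. B eliminated.
Round 5: C 25, F 14. C has a majority (≥20).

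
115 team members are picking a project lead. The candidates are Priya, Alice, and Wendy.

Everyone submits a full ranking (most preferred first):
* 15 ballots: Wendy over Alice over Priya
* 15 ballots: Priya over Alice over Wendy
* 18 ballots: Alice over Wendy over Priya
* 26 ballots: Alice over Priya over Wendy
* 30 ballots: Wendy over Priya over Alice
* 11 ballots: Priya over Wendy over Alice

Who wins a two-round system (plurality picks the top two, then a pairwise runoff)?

Alice

Round 1 first-place votes: Priya 26, Alice 44, Wendy 45. Wendy and Alice advance.
Runoff: Wendy is ranked above Alice on 56 ballots, Alice above Wendy on 59.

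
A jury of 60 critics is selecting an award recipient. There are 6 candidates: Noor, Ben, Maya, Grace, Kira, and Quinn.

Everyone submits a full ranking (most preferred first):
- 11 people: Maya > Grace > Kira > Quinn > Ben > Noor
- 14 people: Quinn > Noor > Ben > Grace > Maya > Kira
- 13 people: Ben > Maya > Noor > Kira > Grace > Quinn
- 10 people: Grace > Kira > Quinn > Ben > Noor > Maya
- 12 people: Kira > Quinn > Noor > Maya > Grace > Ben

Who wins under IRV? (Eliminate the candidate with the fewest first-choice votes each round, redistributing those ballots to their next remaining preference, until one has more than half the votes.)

Round 1: Noor 0, Ben 13, Maya 11, Grace 10, Kira 12, Quinn 14. Noor eliminated.
Round 2: Ben 13, Maya 11, Grace 10, Kira 12, Quinn 14. Grace eliminated.
Round 3: Ben 13, Maya 11, Kira 22, Quinn 14. Maya eliminated.
Round 4: Ben 13, Kira 33, Quinn 14. Kira has a majority (≥31).

Kira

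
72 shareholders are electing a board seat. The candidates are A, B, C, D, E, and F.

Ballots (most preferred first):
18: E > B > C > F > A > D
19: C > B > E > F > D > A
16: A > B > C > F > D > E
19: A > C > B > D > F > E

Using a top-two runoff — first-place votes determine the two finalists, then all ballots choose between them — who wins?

Round 1 first-place votes: A 35, B 0, C 19, D 0, E 18, F 0. A and C advance.
Runoff: A is ranked above C on 35 ballots, C above A on 37.

C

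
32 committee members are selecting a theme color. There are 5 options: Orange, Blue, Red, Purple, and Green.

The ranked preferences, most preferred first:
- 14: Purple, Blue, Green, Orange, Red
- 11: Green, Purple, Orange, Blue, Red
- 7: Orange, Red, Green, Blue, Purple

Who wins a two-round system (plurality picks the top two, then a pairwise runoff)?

Round 1 first-place votes: Orange 7, Blue 0, Red 0, Purple 14, Green 11. Purple and Green advance.
Runoff: Purple is ranked above Green on 14 ballots, Green above Purple on 18.

Green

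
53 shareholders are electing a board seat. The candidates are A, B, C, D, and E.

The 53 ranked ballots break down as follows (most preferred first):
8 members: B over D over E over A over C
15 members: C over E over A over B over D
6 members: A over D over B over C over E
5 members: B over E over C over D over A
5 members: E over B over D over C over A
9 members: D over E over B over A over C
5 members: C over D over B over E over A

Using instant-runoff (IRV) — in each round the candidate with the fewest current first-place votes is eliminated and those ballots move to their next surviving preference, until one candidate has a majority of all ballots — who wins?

B

Round 1: A 6, B 13, C 20, D 9, E 5. E eliminated.
Round 2: A 6, B 18, C 20, D 9. A eliminated.
Round 3: B 18, C 20, D 15. D eliminated.
Round 4: B 33, C 20. B has a majority (≥27).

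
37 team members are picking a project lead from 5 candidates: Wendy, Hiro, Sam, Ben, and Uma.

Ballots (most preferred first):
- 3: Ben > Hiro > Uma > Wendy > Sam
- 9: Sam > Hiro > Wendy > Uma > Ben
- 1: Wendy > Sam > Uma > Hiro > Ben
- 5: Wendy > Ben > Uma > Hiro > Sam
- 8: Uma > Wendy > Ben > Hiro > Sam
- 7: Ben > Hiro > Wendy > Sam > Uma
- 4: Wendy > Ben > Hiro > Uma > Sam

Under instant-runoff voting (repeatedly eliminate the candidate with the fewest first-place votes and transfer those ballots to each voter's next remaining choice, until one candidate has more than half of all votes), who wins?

Round 1: Wendy 10, Hiro 0, Sam 9, Ben 10, Uma 8. Hiro eliminated.
Round 2: Wendy 10, Sam 9, Ben 10, Uma 8. Uma eliminated.
Round 3: Wendy 18, Sam 9, Ben 10. Sam eliminated.
Round 4: Wendy 27, Ben 10. Wendy has a majority (≥19).

Wendy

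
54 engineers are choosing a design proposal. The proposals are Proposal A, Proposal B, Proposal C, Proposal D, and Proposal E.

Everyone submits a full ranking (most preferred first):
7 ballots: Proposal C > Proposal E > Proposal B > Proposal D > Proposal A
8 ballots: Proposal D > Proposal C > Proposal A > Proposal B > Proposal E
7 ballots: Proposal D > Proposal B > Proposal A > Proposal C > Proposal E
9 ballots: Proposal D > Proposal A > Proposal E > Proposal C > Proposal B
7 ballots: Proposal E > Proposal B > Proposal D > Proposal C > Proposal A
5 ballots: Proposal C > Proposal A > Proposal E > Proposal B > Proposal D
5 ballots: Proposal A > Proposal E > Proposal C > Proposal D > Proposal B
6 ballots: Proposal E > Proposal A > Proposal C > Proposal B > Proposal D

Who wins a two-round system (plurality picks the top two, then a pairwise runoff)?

Proposal E

Round 1 first-place votes: Proposal A 5, Proposal B 0, Proposal C 12, Proposal D 24, Proposal E 13. Proposal D and Proposal E advance.
Runoff: Proposal D is ranked above Proposal E on 24 ballots, Proposal E above Proposal D on 30.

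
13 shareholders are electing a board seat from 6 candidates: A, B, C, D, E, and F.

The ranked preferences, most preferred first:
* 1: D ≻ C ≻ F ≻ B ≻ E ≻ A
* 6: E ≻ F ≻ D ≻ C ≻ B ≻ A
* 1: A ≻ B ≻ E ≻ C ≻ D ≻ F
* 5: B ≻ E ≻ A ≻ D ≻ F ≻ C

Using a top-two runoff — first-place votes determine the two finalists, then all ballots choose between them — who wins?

B

Round 1 first-place votes: A 1, B 5, C 0, D 1, E 6, F 0. E and B advance.
Runoff: E is ranked above B on 6 ballots, B above E on 7.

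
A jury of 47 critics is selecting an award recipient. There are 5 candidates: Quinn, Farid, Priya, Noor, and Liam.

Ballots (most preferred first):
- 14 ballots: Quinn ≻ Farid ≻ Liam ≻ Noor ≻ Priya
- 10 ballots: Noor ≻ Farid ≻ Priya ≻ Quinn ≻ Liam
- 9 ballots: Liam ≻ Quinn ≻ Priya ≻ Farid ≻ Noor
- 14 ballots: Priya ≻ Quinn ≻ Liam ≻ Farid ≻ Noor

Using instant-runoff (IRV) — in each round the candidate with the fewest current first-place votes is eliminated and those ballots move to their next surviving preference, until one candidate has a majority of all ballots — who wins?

Priya

Round 1: Quinn 14, Farid 0, Priya 14, Noor 10, Liam 9. Farid eliminated.
Round 2: Quinn 14, Priya 14, Noor 10, Liam 9. Liam eliminated.
Round 3: Quinn 23, Priya 14, Noor 10. Noor eliminated.
Round 4: Quinn 23, Priya 24. Priya has a majority (≥24).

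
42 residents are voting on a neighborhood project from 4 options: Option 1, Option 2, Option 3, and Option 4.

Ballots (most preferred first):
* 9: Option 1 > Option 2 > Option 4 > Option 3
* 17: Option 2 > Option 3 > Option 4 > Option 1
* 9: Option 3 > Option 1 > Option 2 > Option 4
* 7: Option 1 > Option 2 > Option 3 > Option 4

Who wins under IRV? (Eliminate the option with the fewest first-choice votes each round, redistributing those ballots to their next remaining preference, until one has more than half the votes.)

Round 1: Option 1 16, Option 2 17, Option 3 9, Option 4 0. Option 4 eliminated.
Round 2: Option 1 16, Option 2 17, Option 3 9. Option 3 eliminated.
Round 3: Option 1 25, Option 2 17. Option 1 has a majority (≥22).

Option 1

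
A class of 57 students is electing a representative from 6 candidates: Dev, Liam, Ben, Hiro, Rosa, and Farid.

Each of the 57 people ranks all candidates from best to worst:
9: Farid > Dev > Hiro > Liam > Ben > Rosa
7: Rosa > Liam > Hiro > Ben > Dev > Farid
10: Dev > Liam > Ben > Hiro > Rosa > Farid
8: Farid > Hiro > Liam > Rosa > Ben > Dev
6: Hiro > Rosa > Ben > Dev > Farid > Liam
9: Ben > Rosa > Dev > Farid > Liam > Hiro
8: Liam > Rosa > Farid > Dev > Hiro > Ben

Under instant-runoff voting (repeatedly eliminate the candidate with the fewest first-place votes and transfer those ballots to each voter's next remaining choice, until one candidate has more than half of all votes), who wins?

Rosa

Round 1: Dev 10, Liam 8, Ben 9, Hiro 6, Rosa 7, Farid 17. Hiro eliminated.
Round 2: Dev 10, Liam 8, Ben 9, Rosa 13, Farid 17. Liam eliminated.
Round 3: Dev 10, Ben 9, Rosa 21, Farid 17. Ben eliminated.
Round 4: Dev 10, Rosa 30, Farid 17. Rosa has a majority (≥29).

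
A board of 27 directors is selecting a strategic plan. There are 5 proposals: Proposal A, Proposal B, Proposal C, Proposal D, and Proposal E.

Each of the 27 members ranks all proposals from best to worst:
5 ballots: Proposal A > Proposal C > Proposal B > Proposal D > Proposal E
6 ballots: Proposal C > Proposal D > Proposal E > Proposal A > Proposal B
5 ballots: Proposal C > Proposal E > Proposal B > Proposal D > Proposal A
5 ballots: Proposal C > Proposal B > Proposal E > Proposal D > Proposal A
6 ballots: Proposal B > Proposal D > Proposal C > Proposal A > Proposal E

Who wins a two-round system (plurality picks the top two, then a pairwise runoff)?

Proposal C

Round 1 first-place votes: Proposal A 5, Proposal B 6, Proposal C 16, Proposal D 0, Proposal E 0. Proposal C and Proposal B advance.
Runoff: Proposal C is ranked above Proposal B on 21 ballots, Proposal B above Proposal C on 6.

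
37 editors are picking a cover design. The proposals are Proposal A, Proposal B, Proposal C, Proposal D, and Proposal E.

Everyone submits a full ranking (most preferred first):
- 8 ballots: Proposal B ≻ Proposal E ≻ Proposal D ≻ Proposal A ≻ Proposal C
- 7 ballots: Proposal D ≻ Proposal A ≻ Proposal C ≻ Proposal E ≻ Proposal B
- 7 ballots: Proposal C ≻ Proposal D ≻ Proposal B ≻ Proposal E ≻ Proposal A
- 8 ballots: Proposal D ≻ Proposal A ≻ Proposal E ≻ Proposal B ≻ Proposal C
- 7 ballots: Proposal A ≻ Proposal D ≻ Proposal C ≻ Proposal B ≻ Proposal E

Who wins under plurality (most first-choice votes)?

Proposal D

First-place votes: Proposal A 7, Proposal B 8, Proposal C 7, Proposal D 15, Proposal E 0.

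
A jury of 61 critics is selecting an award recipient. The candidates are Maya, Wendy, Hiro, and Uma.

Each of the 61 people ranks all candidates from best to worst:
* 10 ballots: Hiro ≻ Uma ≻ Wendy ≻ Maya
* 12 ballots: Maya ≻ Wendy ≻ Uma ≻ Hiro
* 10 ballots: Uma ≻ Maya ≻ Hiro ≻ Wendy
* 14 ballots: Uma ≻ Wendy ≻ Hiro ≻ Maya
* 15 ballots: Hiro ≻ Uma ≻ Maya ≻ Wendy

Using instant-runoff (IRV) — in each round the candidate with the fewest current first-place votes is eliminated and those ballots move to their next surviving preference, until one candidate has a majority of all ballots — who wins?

Uma

Round 1: Maya 12, Wendy 0, Hiro 25, Uma 24. Wendy eliminated.
Round 2: Maya 12, Hiro 25, Uma 24. Maya eliminated.
Round 3: Hiro 25, Uma 36. Uma has a majority (≥31).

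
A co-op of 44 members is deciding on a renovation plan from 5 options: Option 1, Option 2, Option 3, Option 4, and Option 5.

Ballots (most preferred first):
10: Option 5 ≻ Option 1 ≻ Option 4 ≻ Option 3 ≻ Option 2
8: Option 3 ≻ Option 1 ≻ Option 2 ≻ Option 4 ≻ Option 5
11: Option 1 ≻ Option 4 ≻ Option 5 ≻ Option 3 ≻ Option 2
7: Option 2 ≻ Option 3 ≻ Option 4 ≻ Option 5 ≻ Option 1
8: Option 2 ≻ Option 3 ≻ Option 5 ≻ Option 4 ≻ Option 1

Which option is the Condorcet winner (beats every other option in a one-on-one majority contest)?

Option 3

Option 3 vs Option 1: 23–21
Option 3 vs Option 2: 29–15
Option 3 vs Option 4: 23–21
Option 3 vs Option 5: 23–21
Option 3 beats every other option.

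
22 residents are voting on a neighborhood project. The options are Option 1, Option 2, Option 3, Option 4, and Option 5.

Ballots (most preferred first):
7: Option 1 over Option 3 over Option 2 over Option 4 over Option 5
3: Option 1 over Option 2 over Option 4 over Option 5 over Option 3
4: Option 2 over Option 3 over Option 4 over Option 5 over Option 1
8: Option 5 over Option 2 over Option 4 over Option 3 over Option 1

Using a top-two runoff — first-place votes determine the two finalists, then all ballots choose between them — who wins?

Option 5

Round 1 first-place votes: Option 1 10, Option 2 4, Option 3 0, Option 4 0, Option 5 8. Option 1 and Option 5 advance.
Runoff: Option 1 is ranked above Option 5 on 10 ballots, Option 5 above Option 1 on 12.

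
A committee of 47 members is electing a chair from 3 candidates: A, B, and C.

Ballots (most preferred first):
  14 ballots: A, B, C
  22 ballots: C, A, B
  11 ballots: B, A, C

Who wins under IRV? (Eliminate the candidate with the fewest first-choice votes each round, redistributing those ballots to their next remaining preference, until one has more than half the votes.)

A

Round 1: A 14, B 11, C 22. B eliminated.
Round 2: A 25, C 22. A has a majority (≥24).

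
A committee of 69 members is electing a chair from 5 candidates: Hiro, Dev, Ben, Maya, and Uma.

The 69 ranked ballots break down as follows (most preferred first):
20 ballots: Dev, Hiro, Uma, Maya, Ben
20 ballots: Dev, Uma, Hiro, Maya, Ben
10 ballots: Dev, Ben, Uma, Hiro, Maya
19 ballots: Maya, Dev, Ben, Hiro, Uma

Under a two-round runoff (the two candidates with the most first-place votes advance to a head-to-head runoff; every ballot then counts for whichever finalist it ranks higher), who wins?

Round 1 first-place votes: Hiro 0, Dev 50, Ben 0, Maya 19, Uma 0. Dev and Maya advance.
Runoff: Dev is ranked above Maya on 50 ballots, Maya above Dev on 19.

Dev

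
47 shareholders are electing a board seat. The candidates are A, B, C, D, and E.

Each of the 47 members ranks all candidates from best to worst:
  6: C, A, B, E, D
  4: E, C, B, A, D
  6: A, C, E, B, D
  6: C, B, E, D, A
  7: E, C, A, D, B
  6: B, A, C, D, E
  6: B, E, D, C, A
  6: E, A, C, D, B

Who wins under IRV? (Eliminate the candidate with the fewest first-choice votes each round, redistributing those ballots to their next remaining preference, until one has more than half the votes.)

C

Round 1: A 6, B 12, C 12, D 0, E 17. D eliminated.
Round 2: A 6, B 12, C 12, E 17. A eliminated.
Round 3: B 12, C 18, E 17. B eliminated.
Round 4: C 24, E 23. C has a majority (≥24).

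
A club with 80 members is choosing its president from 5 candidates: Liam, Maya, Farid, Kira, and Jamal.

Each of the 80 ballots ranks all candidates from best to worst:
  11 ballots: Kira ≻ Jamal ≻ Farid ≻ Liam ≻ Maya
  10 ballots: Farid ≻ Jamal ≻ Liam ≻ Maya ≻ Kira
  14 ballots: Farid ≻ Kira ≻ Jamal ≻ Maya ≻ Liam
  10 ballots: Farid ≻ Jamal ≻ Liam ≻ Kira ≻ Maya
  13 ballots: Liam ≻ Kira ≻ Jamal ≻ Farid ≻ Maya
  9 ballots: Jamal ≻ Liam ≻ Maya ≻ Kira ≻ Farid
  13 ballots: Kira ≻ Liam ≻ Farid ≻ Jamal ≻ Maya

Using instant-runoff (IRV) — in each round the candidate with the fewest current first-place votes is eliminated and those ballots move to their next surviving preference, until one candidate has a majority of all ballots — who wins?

Kira

Round 1: Liam 13, Maya 0, Farid 34, Kira 24, Jamal 9. Maya eliminated.
Round 2: Liam 13, Farid 34, Kira 24, Jamal 9. Jamal eliminated.
Round 3: Liam 22, Farid 34, Kira 24. Liam eliminated.
Round 4: Farid 34, Kira 46. Kira has a majority (≥41).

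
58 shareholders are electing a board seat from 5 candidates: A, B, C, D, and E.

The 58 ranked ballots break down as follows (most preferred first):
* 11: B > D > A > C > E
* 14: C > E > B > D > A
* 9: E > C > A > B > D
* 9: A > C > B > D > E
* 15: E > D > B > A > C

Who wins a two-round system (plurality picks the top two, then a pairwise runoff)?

C

Round 1 first-place votes: A 9, B 11, C 14, D 0, E 24. E and C advance.
Runoff: E is ranked above C on 24 ballots, C above E on 34.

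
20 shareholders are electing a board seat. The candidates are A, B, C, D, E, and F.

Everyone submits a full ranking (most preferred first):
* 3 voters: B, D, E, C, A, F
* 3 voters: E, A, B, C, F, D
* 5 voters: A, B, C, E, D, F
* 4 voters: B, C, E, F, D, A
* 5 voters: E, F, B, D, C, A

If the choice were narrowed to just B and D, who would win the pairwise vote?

B is ranked above D on 20 ballots; D above B on 0.

B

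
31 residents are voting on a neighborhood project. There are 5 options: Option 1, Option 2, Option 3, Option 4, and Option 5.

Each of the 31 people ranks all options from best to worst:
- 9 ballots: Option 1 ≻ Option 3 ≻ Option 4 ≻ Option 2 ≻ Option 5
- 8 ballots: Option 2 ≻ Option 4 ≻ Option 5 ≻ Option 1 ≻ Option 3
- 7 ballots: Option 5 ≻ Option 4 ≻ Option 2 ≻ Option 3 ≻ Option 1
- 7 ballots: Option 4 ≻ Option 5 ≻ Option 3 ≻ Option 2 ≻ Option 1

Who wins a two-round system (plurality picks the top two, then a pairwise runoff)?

Option 2

Round 1 first-place votes: Option 1 9, Option 2 8, Option 3 0, Option 4 7, Option 5 7. Option 1 and Option 2 advance.
Runoff: Option 1 is ranked above Option 2 on 9 ballots, Option 2 above Option 1 on 22.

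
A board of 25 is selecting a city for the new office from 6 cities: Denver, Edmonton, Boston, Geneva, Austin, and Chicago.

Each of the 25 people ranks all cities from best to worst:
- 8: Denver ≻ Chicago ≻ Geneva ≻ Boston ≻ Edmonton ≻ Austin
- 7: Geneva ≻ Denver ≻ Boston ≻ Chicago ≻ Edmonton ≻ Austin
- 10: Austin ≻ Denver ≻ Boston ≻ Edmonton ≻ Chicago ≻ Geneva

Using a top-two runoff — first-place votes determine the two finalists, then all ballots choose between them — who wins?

Round 1 first-place votes: Denver 8, Edmonton 0, Boston 0, Geneva 7, Austin 10, Chicago 0. Austin and Denver advance.
Runoff: Austin is ranked above Denver on 10 ballots, Denver above Austin on 15.

Denver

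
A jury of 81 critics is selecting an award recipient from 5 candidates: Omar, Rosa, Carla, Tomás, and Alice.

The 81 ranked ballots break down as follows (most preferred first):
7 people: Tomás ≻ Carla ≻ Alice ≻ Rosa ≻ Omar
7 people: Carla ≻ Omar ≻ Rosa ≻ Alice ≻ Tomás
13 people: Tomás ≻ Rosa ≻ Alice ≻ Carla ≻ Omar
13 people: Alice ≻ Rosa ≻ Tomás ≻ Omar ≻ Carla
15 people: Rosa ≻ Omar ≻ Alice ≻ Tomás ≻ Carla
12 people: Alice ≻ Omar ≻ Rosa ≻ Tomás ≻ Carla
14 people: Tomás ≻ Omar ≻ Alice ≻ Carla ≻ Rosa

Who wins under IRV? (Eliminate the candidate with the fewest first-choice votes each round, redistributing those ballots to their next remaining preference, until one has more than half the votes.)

Round 1: Omar 0, Rosa 15, Carla 7, Tomás 34, Alice 25. Omar eliminated.
Round 2: Rosa 15, Carla 7, Tomás 34, Alice 25. Carla eliminated.
Round 3: Rosa 22, Tomás 34, Alice 25. Rosa eliminated.
Round 4: Tomás 34, Alice 47. Alice has a majority (≥41).

Alice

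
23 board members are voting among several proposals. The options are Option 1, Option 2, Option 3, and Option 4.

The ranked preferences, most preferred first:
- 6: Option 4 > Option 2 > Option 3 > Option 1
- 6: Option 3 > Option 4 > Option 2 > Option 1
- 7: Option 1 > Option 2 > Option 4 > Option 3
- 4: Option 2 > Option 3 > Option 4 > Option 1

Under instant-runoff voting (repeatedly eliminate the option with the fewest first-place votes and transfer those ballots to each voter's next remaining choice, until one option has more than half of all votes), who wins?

Option 3

Round 1: Option 1 7, Option 2 4, Option 3 6, Option 4 6. Option 2 eliminated.
Round 2: Option 1 7, Option 3 10, Option 4 6. Option 4 eliminated.
Round 3: Option 1 7, Option 3 16. Option 3 has a majority (≥12).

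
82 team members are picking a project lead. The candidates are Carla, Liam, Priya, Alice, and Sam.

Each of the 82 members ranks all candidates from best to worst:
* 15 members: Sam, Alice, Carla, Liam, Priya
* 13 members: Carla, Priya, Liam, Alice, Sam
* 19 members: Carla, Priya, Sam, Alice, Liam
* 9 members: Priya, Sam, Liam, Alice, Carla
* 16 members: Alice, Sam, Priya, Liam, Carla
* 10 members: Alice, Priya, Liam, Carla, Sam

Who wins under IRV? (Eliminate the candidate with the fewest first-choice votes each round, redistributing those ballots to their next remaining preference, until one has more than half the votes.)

Alice

Round 1: Carla 32, Liam 0, Priya 9, Alice 26, Sam 15. Liam eliminated.
Round 2: Carla 32, Priya 9, Alice 26, Sam 15. Priya eliminated.
Round 3: Carla 32, Alice 26, Sam 24. Sam eliminated.
Round 4: Carla 32, Alice 50. Alice has a majority (≥42).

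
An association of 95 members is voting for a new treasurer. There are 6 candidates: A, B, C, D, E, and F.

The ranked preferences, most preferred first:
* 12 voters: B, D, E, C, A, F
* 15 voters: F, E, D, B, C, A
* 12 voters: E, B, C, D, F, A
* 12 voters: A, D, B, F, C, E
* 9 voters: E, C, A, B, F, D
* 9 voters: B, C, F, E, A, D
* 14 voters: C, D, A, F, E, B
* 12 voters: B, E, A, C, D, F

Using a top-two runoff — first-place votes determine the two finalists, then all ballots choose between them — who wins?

E

Round 1 first-place votes: A 12, B 33, C 14, D 0, E 21, F 15. B and E advance.
Runoff: B is ranked above E on 45 ballots, E above B on 50.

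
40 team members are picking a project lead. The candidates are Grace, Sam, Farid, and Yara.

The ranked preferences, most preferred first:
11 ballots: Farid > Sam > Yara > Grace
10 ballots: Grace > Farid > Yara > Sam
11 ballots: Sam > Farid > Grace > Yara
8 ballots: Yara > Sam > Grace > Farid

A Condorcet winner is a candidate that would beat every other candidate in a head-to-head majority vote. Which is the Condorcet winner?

Farid

Farid vs Grace: 22–18
Farid vs Sam: 21–19
Farid vs Yara: 32–8
Farid beats every other candidate.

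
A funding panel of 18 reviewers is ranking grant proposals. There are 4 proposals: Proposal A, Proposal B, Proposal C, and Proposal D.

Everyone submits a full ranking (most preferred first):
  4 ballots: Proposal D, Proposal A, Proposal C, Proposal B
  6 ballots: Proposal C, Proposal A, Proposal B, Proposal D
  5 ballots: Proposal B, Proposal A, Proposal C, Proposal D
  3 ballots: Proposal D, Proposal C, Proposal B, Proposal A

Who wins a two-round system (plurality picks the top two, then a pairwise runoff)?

Proposal C

Round 1 first-place votes: Proposal A 0, Proposal B 5, Proposal C 6, Proposal D 7. Proposal D and Proposal C advance.
Runoff: Proposal D is ranked above Proposal C on 7 ballots, Proposal C above Proposal D on 11.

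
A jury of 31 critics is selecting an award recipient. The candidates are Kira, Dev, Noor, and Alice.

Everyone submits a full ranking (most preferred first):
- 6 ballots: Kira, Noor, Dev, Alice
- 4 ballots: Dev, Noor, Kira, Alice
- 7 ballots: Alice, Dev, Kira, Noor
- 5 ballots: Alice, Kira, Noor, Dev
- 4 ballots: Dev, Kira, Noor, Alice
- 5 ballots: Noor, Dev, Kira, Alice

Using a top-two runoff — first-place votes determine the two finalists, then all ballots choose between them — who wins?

Round 1 first-place votes: Kira 6, Dev 8, Noor 5, Alice 12. Alice and Dev advance.
Runoff: Alice is ranked above Dev on 12 ballots, Dev above Alice on 19.

Dev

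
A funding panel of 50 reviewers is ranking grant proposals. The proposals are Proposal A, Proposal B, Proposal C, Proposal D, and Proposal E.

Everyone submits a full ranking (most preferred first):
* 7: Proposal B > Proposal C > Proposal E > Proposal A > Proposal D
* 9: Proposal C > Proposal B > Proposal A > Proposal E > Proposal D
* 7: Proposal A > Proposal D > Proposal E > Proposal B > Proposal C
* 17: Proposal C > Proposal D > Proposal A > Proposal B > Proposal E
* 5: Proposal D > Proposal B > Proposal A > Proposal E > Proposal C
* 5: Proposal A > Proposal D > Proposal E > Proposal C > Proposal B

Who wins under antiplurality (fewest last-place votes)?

Proposal A

Last-place votes: Proposal A 0, Proposal B 5, Proposal C 12, Proposal D 16, Proposal E 17.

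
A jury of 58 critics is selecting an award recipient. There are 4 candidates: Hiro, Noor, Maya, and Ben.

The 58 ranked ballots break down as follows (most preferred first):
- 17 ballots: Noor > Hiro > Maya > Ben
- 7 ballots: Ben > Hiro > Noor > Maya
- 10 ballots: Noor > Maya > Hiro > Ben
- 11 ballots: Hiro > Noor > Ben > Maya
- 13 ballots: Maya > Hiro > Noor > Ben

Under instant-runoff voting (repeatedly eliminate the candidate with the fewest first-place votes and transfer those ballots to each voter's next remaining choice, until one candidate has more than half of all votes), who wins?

Round 1: Hiro 11, Noor 27, Maya 13, Ben 7. Ben eliminated.
Round 2: Hiro 18, Noor 27, Maya 13. Maya eliminated.
Round 3: Hiro 31, Noor 27. Hiro has a majority (≥30).

Hiro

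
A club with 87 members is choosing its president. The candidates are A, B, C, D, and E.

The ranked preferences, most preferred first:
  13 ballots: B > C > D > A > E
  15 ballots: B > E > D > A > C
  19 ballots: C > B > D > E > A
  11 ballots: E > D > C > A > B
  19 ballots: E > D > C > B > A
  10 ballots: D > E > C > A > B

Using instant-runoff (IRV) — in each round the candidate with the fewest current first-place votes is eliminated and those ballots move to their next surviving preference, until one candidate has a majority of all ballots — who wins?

B

Round 1: A 0, B 28, C 19, D 10, E 30. A eliminated.
Round 2: B 28, C 19, D 10, E 30. D eliminated.
Round 3: B 28, C 19, E 40. C eliminated.
Round 4: B 47, E 40. B has a majority (≥44).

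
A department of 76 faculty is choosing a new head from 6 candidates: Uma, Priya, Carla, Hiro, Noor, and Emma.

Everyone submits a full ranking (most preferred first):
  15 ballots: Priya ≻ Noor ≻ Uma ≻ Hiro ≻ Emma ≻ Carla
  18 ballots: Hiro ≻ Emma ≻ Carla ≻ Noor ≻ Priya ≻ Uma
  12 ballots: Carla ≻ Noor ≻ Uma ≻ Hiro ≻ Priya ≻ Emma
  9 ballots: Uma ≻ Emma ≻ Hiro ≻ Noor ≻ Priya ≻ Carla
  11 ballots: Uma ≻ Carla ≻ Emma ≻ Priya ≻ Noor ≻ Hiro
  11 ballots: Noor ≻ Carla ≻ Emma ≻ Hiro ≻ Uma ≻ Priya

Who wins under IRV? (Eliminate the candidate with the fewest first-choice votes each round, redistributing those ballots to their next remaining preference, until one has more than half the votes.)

Carla

Round 1: Uma 20, Priya 15, Carla 12, Hiro 18, Noor 11, Emma 0. Emma eliminated.
Round 2: Uma 20, Priya 15, Carla 12, Hiro 18, Noor 11. Noor eliminated.
Round 3: Uma 20, Priya 15, Carla 23, Hiro 18. Priya eliminated.
Round 4: Uma 35, Carla 23, Hiro 18. Hiro eliminated.
Round 5: Uma 35, Carla 41. Carla has a majority (≥39).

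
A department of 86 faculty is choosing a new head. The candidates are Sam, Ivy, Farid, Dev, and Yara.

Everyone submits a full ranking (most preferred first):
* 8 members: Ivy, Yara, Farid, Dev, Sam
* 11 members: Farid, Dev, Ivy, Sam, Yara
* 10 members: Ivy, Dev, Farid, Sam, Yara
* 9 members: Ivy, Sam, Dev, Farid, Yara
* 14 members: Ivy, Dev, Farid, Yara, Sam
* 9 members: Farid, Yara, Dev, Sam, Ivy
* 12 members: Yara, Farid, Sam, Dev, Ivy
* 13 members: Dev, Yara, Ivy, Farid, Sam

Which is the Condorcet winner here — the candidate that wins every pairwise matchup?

Dev

Dev vs Sam: 65–21
Dev vs Ivy: 45–41
Dev vs Farid: 46–40
Dev vs Yara: 57–29
Dev beats every other candidate.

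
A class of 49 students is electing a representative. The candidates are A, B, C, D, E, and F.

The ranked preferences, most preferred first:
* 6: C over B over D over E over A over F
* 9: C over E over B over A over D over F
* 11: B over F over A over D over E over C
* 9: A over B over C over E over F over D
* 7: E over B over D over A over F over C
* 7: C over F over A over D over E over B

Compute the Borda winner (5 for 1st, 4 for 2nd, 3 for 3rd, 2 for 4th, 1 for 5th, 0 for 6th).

B

A: 6×1 + 9×2 + 11×3 + 9×5 + 7×2 + 7×3 = 137
B: 6×4 + 9×3 + 11×5 + 9×4 + 7×4 + 7×0 = 170
C: 6×5 + 9×5 + 11×0 + 9×3 + 7×0 + 7×5 = 137
D: 6×3 + 9×1 + 11×2 + 9×0 + 7×3 + 7×2 = 84
E: 6×2 + 9×4 + 11×1 + 9×2 + 7×5 + 7×1 = 119
F: 6×0 + 9×0 + 11×4 + 9×1 + 7×1 + 7×4 = 88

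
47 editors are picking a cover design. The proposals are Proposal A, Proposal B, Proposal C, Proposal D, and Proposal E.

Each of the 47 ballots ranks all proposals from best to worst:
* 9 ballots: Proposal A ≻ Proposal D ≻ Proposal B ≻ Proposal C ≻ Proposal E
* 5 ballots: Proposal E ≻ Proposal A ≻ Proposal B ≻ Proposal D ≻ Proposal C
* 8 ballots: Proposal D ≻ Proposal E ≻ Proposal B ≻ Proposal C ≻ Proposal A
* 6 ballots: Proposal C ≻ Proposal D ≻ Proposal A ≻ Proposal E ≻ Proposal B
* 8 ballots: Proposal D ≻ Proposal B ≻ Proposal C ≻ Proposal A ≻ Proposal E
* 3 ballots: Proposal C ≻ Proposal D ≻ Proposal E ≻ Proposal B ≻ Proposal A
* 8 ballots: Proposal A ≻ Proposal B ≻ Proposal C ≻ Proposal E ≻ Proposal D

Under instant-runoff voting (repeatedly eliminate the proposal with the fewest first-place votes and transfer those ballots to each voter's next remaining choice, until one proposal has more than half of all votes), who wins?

Round 1: Proposal A 17, Proposal B 0, Proposal C 9, Proposal D 16, Proposal E 5. Proposal B eliminated.
Round 2: Proposal A 17, Proposal C 9, Proposal D 16, Proposal E 5. Proposal E eliminated.
Round 3: Proposal A 22, Proposal C 9, Proposal D 16. Proposal C eliminated.
Round 4: Proposal A 22, Proposal D 25. Proposal D has a majority (≥24).

Proposal D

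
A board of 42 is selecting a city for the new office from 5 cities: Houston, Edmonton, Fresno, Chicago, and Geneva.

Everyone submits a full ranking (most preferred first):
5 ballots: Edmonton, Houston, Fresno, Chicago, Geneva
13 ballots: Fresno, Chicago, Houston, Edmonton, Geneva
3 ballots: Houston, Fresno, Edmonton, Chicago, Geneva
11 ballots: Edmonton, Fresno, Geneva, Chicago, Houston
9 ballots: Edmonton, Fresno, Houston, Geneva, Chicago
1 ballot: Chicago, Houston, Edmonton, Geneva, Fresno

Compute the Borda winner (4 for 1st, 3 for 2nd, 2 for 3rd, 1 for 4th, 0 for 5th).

Houston: 5×3 + 13×2 + 3×4 + 11×0 + 9×2 + 1×3 = 74
Edmonton: 5×4 + 13×1 + 3×2 + 11×4 + 9×4 + 1×2 = 121
Fresno: 5×2 + 13×4 + 3×3 + 11×3 + 9×3 + 1×0 = 131
Chicago: 5×1 + 13×3 + 3×1 + 11×1 + 9×0 + 1×4 = 62
Geneva: 5×0 + 13×0 + 3×0 + 11×2 + 9×1 + 1×1 = 32

Fresno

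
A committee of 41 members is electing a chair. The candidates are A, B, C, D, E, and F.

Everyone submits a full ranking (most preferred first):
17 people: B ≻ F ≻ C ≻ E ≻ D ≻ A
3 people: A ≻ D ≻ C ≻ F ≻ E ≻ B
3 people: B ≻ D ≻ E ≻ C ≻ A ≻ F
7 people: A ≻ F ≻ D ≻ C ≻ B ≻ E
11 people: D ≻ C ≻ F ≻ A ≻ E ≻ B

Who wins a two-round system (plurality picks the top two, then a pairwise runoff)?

Round 1 first-place votes: A 10, B 20, C 0, D 11, E 0, F 0. B and D advance.
Runoff: B is ranked above D on 20 ballots, D above B on 21.

D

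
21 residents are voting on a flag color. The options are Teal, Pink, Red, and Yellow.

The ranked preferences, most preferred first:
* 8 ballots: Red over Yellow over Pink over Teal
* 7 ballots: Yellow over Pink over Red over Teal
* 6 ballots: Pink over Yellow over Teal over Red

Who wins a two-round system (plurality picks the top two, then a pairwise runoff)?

Yellow

Round 1 first-place votes: Teal 0, Pink 6, Red 8, Yellow 7. Red and Yellow advance.
Runoff: Red is ranked above Yellow on 8 ballots, Yellow above Red on 13.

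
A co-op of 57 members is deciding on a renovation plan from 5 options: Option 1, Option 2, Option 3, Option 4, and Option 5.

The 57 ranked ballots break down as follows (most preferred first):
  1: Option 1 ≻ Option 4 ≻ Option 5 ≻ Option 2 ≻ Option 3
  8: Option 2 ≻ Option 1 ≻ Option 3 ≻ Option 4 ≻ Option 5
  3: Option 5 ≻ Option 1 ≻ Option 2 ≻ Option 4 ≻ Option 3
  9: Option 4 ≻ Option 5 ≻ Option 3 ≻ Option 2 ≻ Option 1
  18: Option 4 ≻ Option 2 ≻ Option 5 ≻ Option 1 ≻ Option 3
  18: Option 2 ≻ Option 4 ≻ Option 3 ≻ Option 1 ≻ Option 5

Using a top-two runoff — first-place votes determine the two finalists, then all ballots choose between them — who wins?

Option 2

Round 1 first-place votes: Option 1 1, Option 2 26, Option 3 0, Option 4 27, Option 5 3. Option 4 and Option 2 advance.
Runoff: Option 4 is ranked above Option 2 on 28 ballots, Option 2 above Option 4 on 29.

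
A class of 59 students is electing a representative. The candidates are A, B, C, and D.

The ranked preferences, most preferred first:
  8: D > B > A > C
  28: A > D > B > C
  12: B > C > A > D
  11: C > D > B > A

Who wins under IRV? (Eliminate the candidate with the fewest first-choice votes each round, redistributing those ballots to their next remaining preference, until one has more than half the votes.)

B

Round 1: A 28, B 12, C 11, D 8. D eliminated.
Round 2: A 28, B 20, C 11. C eliminated.
Round 3: A 28, B 31. B has a majority (≥30).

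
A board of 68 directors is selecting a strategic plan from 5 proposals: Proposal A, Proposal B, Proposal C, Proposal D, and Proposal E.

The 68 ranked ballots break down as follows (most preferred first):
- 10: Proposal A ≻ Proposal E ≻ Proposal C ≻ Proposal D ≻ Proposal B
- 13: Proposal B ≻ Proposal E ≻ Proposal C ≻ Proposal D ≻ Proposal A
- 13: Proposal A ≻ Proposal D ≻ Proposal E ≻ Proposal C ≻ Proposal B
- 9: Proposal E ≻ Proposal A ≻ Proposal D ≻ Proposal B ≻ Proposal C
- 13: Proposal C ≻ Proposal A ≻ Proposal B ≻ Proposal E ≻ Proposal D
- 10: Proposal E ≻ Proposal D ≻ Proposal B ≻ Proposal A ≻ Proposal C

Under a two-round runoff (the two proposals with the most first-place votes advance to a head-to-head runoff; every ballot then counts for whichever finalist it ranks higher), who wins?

Proposal A

Round 1 first-place votes: Proposal A 23, Proposal B 13, Proposal C 13, Proposal D 0, Proposal E 19. Proposal A and Proposal E advance.
Runoff: Proposal A is ranked above Proposal E on 36 ballots, Proposal E above Proposal A on 32.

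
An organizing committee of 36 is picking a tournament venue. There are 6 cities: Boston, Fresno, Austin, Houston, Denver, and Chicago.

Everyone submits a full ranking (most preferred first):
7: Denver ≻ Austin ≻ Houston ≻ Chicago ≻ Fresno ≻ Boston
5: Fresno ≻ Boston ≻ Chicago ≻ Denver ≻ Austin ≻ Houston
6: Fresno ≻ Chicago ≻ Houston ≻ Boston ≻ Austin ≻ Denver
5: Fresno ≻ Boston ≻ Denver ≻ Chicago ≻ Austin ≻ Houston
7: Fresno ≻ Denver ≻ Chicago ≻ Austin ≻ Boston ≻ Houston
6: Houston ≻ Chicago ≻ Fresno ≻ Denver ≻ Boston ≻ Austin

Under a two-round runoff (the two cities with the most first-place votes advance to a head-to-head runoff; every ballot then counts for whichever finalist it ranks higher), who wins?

Round 1 first-place votes: Boston 0, Fresno 23, Austin 0, Houston 6, Denver 7, Chicago 0. Fresno and Denver advance.
Runoff: Fresno is ranked above Denver on 29 ballots, Denver above Fresno on 7.

Fresno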